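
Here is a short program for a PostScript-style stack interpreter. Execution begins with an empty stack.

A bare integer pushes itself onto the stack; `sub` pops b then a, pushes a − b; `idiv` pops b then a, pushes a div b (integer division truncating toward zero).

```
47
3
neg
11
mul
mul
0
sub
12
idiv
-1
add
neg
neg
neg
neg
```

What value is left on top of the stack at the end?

47   → 47
3    → 47 3
neg  → 47 -3
11   → 47 -3 11
mul  → 47 -33
mul  → -1551
0    → -1551 0
sub  → -1551
12   → -1551 12
idiv → -129
-1   → -129 -1
add  → -130
neg  → 130
neg  → -130
neg  → 130
neg  → -130

-130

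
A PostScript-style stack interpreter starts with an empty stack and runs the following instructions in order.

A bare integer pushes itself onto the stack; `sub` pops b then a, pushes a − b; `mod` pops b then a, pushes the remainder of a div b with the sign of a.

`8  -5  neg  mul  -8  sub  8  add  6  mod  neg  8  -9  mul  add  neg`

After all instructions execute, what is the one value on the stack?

8   → 8
-5  → 8 -5
neg → 8 5
mul → 40
-8  → 40 -8
sub → 48
8   → 48 8
add → 56
6   → 56 6
mod → 2
neg → -2
8   → -2 8
-9  → -2 8 -9
mul → -2 -72
add → -74
neg → 74

74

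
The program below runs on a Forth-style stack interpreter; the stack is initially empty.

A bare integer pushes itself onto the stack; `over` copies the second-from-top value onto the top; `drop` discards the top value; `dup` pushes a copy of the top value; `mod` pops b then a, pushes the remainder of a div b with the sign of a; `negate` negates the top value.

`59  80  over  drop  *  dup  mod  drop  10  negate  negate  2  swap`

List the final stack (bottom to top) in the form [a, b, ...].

59     → 59
80     → 59 80
over   → 59 80 59
drop   → 59 80
*      → 4720
dup    → 4720 4720
mod    → 0
drop   → (empty)
10     → 10
negate → -10
negate → 10
2      → 10 2
swap   → 2 10

[2, 10]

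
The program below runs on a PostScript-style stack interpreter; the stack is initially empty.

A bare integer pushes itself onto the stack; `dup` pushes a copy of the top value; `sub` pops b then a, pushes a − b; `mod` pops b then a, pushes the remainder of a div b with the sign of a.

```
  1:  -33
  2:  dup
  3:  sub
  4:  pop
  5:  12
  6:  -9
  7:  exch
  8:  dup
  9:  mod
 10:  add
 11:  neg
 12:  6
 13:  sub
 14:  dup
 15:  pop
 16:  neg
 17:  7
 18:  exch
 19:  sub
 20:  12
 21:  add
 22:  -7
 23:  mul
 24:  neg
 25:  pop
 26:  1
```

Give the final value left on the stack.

1

-33  : [-33]
dup  : [-33, -33]
sub  : [0]
pop  : []
12   : [12]
-9   : [12, -9]
exch : [-9, 12]
dup  : [-9, 12, 12]
mod  : [-9, 0]
add  : [-9]
neg  : [9]
6    : [9, 6]
sub  : [3]
dup  : [3, 3]
pop  : [3]
neg  : [-3]
7    : [-3, 7]
exch : [7, -3]
sub  : [10]
12   : [10, 12]
add  : [22]
-7   : [22, -7]
mul  : [-154]
neg  : [154]
pop  : []
1    : [1]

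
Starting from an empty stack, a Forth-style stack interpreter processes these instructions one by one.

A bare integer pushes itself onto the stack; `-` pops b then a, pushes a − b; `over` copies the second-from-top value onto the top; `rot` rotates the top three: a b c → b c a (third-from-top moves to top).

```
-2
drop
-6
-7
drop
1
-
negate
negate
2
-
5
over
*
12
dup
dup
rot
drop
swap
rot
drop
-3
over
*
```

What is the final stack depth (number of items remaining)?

4

-2      -2
drop    (empty)
-6      -6
-7      -6 -7
drop    -6
1       -6 1
-       -7
negate  7
negate  -7
2       -7 2
-       -9
5       -9 5
over    -9 5 -9
*       -9 -45
12      -9 -45 12
dup     -9 -45 12 12
dup     -9 -45 12 12 12
rot     -9 -45 12 12 12
drop    -9 -45 12 12
swap    -9 -45 12 12
rot     -9 12 12 -45
drop    -9 12 12
-3      -9 12 12 -3
over    -9 12 12 -3 12
*       -9 12 12 -36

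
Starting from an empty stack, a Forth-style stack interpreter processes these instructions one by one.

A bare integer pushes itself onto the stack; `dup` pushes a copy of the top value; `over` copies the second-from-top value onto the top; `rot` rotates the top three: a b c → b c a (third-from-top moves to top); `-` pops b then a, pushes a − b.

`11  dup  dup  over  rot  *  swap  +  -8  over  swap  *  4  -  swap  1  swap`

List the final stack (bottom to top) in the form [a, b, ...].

11   → [11]
dup  → [11, 11]
dup  → [11, 11, 11]
over → [11, 11, 11, 11]
rot  → [11, 11, 11, 11]
*    → [11, 11, 121]
swap → [11, 121, 11]
+    → [11, 132]
-8   → [11, 132, -8]
over → [11, 132, -8, 132]
swap → [11, 132, 132, -8]
*    → [11, 132, -1056]
4    → [11, 132, -1056, 4]
-    → [11, 132, -1060]
swap → [11, -1060, 132]
1    → [11, -1060, 132, 1]
swap → [11, -1060, 1, 132]

[11, -1060, 1, 132]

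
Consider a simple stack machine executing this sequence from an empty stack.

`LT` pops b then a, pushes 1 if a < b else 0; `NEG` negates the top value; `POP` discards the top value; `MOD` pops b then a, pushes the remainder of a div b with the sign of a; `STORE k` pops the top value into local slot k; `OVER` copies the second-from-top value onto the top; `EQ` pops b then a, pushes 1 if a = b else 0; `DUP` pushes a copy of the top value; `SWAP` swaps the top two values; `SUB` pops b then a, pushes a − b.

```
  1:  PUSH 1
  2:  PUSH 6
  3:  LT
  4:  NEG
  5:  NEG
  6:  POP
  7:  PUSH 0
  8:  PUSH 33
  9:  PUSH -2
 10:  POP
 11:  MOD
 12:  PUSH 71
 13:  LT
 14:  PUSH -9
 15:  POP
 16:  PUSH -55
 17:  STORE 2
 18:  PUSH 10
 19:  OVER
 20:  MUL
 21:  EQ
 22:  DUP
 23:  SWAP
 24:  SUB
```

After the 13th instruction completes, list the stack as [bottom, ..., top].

PUSH 1   1
PUSH 6   1 6
LT       1
NEG      -1
NEG      1
POP      (empty)
PUSH 0   0
PUSH 33  0 33
PUSH -2  0 33 -2
POP      0 33
MOD      0
PUSH 71  0 71
LT       1

[1]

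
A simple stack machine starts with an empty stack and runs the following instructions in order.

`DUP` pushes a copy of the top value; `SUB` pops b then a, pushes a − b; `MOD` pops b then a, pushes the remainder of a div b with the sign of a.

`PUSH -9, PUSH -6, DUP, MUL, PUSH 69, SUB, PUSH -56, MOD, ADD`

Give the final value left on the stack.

PUSH -9  : [-9]
PUSH -6  : [-9, -6]
DUP      : [-9, -6, -6]
MUL      : [-9, 36]
PUSH 69  : [-9, 36, 69]
SUB      : [-9, -33]
PUSH -56 : [-9, -33, -56]
MOD      : [-9, -33]
ADD      : [-42]

-42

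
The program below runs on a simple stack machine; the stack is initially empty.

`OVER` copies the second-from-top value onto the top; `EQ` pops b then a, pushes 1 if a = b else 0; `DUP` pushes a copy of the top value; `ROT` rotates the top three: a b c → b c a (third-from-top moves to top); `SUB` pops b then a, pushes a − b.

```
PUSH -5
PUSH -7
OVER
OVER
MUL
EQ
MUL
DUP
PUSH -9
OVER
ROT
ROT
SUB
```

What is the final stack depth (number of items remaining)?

3

PUSH -5 : [-5]
PUSH -7 : [-5, -7]
OVER    : [-5, -7, -5]
OVER    : [-5, -7, -5, -7]
MUL     : [-5, -7, 35]
EQ      : [-5, 0]
MUL     : [0]
DUP     : [0, 0]
PUSH -9 : [0, 0, -9]
OVER    : [0, 0, -9, 0]
ROT     : [0, -9, 0, 0]
ROT     : [0, 0, 0, -9]
SUB     : [0, 0, 9]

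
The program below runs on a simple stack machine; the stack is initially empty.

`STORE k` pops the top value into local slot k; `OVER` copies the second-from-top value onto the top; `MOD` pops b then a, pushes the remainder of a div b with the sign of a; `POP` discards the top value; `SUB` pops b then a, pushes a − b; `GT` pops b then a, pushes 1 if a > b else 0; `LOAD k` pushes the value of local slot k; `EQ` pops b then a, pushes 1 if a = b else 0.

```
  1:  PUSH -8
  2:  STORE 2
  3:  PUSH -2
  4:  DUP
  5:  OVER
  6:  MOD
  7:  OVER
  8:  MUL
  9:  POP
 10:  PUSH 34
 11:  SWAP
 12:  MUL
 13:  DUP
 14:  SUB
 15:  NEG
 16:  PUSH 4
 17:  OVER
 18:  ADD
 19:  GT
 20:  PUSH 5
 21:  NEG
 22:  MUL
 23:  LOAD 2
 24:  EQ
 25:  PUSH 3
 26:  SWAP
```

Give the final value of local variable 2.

PUSH -8  [-8]
STORE 2  []
PUSH -2  [-2]
DUP      [-2, -2]
OVER     [-2, -2, -2]
MOD      [-2, 0]
OVER     [-2, 0, -2]
MUL      [-2, 0]
POP      [-2]
PUSH 34  [-2, 34]
SWAP     [34, -2]
MUL      [-68]
DUP      [-68, -68]
SUB      [0]
NEG      [0]
PUSH 4   [0, 4]
OVER     [0, 4, 0]
ADD      [0, 4]
GT       [0]
PUSH 5   [0, 5]
NEG      [0, -5]
MUL      [0]
LOAD 2   [0, -8]
EQ       [0]
PUSH 3   [0, 3]
SWAP     [3, 0]

-8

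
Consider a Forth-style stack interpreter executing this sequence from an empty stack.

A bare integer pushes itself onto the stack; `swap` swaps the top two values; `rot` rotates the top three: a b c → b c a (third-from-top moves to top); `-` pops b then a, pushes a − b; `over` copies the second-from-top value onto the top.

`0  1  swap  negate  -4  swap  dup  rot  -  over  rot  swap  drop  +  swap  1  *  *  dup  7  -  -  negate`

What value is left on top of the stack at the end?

-7

0      -> 0
1      -> 0 1
swap   -> 1 0
negate -> 1 0
-4     -> 1 0 -4
swap   -> 1 -4 0
dup    -> 1 -4 0 0
rot    -> 1 0 0 -4
-      -> 1 0 4
over   -> 1 0 4 0
rot    -> 1 4 0 0
swap   -> 1 4 0 0
drop   -> 1 4 0
+      -> 1 4
swap   -> 4 1
1      -> 4 1 1
*      -> 4 1
*      -> 4
dup    -> 4 4
7      -> 4 4 7
-      -> 4 -3
-      -> 7
negate -> -7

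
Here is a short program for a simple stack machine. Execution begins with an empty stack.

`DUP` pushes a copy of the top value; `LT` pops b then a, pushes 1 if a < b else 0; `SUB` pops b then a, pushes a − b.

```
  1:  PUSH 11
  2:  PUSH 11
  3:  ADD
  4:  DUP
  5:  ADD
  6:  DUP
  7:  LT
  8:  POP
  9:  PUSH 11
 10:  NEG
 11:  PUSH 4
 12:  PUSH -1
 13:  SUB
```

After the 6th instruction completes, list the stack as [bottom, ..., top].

PUSH 11  [11]
PUSH 11  [11, 11]
ADD      [22]
DUP      [22, 22]
ADD      [44]
DUP      [44, 44]

[44, 44]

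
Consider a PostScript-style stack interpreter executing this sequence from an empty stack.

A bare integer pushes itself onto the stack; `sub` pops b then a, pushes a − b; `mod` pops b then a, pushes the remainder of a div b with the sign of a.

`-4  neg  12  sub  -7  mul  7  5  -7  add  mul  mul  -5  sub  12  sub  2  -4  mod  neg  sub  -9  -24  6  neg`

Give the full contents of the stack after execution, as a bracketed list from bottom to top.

[-789, -9, -24, -6]

-4  → [-4]
neg → [4]
12  → [4, 12]
sub → [-8]
-7  → [-8, -7]
mul → [56]
7   → [56, 7]
5   → [56, 7, 5]
-7  → [56, 7, 5, -7]
add → [56, 7, -2]
mul → [56, -14]
mul → [-784]
-5  → [-784, -5]
sub → [-779]
12  → [-779, 12]
sub → [-791]
2   → [-791, 2]
-4  → [-791, 2, -4]
mod → [-791, 2]
neg → [-791, -2]
sub → [-789]
-9  → [-789, -9]
-24 → [-789, -9, -24]
6   → [-789, -9, -24, 6]
neg → [-789, -9, -24, -6]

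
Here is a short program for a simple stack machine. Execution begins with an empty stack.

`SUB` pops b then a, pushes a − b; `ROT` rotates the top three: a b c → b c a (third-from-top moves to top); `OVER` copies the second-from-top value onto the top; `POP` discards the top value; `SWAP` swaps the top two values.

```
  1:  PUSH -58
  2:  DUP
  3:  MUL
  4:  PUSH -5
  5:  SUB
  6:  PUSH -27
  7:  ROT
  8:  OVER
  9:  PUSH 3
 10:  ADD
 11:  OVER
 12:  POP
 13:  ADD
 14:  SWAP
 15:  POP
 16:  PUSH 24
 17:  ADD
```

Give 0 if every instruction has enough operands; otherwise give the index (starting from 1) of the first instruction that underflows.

7

PUSH -58 -> [-58]
DUP      -> [-58, -58]
MUL      -> [3364]
PUSH -5  -> [3364, -5]
SUB      -> [3369]
PUSH -27 -> [3369, -27]
ROT  — needs 3 operands, stack has 2 → underflow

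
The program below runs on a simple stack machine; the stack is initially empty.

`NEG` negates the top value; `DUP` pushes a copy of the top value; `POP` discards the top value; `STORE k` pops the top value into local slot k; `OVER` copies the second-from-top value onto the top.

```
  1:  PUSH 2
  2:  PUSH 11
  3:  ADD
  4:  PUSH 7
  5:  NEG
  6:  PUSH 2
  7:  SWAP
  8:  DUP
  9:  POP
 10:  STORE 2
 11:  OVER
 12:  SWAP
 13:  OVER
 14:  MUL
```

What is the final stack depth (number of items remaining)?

3

PUSH 2   2
PUSH 11  2 11
ADD      13
PUSH 7   13 7
NEG      13 -7
PUSH 2   13 -7 2
SWAP     13 2 -7
DUP      13 2 -7 -7
POP      13 2 -7
STORE 2  13 2
OVER     13 2 13
SWAP     13 13 2
OVER     13 13 2 13
MUL      13 13 26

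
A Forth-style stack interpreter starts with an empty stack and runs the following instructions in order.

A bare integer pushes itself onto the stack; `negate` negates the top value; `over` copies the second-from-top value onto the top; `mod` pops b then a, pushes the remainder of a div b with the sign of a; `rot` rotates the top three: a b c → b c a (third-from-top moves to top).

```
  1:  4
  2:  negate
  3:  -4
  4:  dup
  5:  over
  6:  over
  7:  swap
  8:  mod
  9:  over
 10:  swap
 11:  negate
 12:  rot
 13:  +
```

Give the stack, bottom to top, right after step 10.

[-4, -4, -4, -4, 0]

4      → [4]
negate → [-4]
-4     → [-4, -4]
dup    → [-4, -4, -4]
over   → [-4, -4, -4, -4]
over   → [-4, -4, -4, -4, -4]
swap   → [-4, -4, -4, -4, -4]
mod    → [-4, -4, -4, 0]
over   → [-4, -4, -4, 0, -4]
swap   → [-4, -4, -4, -4, 0]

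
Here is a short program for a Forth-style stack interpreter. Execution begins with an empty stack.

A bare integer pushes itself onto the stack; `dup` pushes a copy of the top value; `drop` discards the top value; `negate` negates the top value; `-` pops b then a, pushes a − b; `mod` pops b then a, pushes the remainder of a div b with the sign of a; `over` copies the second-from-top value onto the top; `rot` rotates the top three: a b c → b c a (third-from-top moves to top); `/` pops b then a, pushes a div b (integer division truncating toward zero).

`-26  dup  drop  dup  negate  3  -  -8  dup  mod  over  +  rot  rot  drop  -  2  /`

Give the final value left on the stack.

24

-26     [-26]
dup     [-26, -26]
drop    [-26]
dup     [-26, -26]
negate  [-26, 26]
3       [-26, 26, 3]
-       [-26, 23]
-8      [-26, 23, -8]
dup     [-26, 23, -8, -8]
mod     [-26, 23, 0]
over    [-26, 23, 0, 23]
+       [-26, 23, 23]
rot     [23, 23, -26]
rot     [23, -26, 23]
drop    [23, -26]
-       [49]
2       [49, 2]
/       [24]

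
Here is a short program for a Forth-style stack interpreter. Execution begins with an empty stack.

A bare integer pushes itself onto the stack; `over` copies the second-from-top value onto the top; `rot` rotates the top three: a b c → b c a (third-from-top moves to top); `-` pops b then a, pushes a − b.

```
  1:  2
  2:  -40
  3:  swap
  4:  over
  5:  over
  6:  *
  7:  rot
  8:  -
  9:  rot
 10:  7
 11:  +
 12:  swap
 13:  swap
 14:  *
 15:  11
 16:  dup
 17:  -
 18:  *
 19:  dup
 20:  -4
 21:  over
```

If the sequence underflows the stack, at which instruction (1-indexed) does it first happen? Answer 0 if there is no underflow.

9

2    -> 2
-40  -> 2 -40
swap -> -40 2
over -> -40 2 -40
over -> -40 2 -40 2
*    -> -40 2 -80
rot  -> 2 -80 -40
-    -> 2 -40
rot  — needs 3 operands, stack has 2 → underflow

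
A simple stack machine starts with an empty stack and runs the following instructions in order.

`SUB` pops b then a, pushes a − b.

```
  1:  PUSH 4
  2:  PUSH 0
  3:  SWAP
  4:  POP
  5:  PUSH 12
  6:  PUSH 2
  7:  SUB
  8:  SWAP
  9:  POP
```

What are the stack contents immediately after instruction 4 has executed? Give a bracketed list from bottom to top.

PUSH 4 -> [4]
PUSH 0 -> [4, 0]
SWAP   -> [0, 4]
POP    -> [0]

[0]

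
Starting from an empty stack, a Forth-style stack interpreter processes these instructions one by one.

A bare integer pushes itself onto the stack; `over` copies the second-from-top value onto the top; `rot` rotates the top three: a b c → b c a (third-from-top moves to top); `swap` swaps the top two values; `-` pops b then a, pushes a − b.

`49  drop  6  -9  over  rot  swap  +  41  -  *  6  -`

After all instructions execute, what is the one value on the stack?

49    49
drop  (empty)
6     6
-9    6 -9
over  6 -9 6
rot   -9 6 6
swap  -9 6 6
+     -9 12
41    -9 12 41
-     -9 -29
*     261
6     261 6
-     255

255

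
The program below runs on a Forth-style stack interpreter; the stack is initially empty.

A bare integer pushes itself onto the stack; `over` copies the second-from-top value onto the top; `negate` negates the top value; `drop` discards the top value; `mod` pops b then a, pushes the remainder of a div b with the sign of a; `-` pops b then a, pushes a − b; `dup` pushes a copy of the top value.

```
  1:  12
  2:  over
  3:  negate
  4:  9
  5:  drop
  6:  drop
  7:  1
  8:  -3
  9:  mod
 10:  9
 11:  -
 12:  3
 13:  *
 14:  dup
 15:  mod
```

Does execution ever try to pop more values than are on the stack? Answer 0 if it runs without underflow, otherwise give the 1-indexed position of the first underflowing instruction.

12 → [12]
over  — needs 2 operands, stack has 1 → underflow

2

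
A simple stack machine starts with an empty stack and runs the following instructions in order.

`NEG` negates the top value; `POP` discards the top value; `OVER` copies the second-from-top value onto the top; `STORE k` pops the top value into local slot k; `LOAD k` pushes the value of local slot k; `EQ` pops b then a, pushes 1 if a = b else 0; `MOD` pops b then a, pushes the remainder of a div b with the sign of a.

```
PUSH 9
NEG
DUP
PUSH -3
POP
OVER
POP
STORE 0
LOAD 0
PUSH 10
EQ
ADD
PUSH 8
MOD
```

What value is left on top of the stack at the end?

-1

PUSH 9  : [9]
NEG     : [-9]
DUP     : [-9, -9]
PUSH -3 : [-9, -9, -3]
POP     : [-9, -9]
OVER    : [-9, -9, -9]
POP     : [-9, -9]
STORE 0 : [-9]
LOAD 0  : [-9, -9]
PUSH 10 : [-9, -9, 10]
EQ      : [-9, 0]
ADD     : [-9]
PUSH 8  : [-9, 8]
MOD     : [-1]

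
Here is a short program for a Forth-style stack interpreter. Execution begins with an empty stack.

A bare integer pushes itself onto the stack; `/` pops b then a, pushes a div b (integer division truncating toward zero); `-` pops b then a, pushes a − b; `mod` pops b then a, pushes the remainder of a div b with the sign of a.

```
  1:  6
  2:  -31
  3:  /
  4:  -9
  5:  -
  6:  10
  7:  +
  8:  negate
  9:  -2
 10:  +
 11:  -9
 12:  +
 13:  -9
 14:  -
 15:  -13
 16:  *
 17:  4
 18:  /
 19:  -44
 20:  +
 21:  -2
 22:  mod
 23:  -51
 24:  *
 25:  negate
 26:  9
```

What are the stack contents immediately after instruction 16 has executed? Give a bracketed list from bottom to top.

[273]

6      -> 6
-31    -> 6 -31
/      -> 0
-9     -> 0 -9
-      -> 9
10     -> 9 10
+      -> 19
negate -> -19
-2     -> -19 -2
+      -> -21
-9     -> -21 -9
+      -> -30
-9     -> -30 -9
-      -> -21
-13    -> -21 -13
*      -> 273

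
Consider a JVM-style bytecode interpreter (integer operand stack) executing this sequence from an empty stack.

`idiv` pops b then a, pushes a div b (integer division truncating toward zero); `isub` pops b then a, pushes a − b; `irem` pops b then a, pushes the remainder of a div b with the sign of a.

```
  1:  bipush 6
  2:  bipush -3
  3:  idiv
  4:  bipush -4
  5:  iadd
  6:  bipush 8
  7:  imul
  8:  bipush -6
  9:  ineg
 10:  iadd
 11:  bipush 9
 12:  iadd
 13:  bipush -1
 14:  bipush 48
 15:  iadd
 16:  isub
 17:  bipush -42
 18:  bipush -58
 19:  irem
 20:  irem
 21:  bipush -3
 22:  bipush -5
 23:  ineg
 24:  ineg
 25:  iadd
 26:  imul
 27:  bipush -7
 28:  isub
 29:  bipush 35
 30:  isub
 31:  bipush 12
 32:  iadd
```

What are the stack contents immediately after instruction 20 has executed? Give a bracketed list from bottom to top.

bipush 6    6
bipush -3   6 -3
idiv        -2
bipush -4   -2 -4
iadd        -6
bipush 8    -6 8
imul        -48
bipush -6   -48 -6
ineg        -48 6
iadd        -42
bipush 9    -42 9
iadd        -33
bipush -1   -33 -1
bipush 48   -33 -1 48
iadd        -33 47
isub        -80
bipush -42  -80 -42
bipush -58  -80 -42 -58
irem        -80 -42
irem        -38

[-38]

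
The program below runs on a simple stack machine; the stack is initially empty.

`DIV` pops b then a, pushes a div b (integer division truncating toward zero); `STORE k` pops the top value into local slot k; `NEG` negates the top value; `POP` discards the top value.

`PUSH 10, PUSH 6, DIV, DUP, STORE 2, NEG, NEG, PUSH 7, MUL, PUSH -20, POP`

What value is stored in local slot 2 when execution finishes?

1

PUSH 10  -> [10]
PUSH 6   -> [10, 6]
DIV      -> [1]
DUP      -> [1, 1]
STORE 2  -> [1]
NEG      -> [-1]
NEG      -> [1]
PUSH 7   -> [1, 7]
MUL      -> [7]
PUSH -20 -> [7, -20]
POP      -> [7]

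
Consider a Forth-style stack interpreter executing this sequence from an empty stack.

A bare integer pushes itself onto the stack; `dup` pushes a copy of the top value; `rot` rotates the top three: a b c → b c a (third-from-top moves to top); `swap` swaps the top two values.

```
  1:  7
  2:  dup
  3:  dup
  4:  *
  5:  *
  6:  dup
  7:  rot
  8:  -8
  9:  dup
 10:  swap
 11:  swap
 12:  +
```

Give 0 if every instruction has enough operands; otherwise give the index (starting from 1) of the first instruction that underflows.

7

7    [7]
dup  [7, 7]
dup  [7, 7, 7]
*    [7, 49]
*    [343]
dup  [343, 343]
rot  — needs 3 operands, stack has 2 → underflow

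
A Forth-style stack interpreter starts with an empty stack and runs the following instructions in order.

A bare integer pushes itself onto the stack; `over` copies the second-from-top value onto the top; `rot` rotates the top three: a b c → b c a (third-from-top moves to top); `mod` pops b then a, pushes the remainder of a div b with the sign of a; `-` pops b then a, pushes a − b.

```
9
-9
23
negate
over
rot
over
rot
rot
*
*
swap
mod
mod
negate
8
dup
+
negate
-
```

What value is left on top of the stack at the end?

9      : 9
-9     : 9 -9
23     : 9 -9 23
negate : 9 -9 -23
over   : 9 -9 -23 -9
rot    : 9 -23 -9 -9
over   : 9 -23 -9 -9 -9
rot    : 9 -23 -9 -9 -9
rot    : 9 -23 -9 -9 -9
*      : 9 -23 -9 81
*      : 9 -23 -729
swap   : 9 -729 -23
mod    : 9 -16
mod    : 9
negate : -9
8      : -9 8
dup    : -9 8 8
+      : -9 16
negate : -9 -16
-      : 7

7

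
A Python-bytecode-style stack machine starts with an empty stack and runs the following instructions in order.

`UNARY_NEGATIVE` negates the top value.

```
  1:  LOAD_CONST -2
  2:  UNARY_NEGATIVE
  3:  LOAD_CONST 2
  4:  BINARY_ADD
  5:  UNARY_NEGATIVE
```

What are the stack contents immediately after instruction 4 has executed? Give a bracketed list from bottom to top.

LOAD_CONST -2   [-2]
UNARY_NEGATIVE  [2]
LOAD_CONST 2    [2, 2]
BINARY_ADD      [4]

[4]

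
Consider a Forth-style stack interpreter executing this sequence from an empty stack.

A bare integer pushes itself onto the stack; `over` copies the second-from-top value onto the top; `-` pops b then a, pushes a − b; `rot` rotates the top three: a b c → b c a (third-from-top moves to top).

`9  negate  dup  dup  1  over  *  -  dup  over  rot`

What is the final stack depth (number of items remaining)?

5

9       [9]
negate  [-9]
dup     [-9, -9]
dup     [-9, -9, -9]
1       [-9, -9, -9, 1]
over    [-9, -9, -9, 1, -9]
*       [-9, -9, -9, -9]
-       [-9, -9, 0]
dup     [-9, -9, 0, 0]
over    [-9, -9, 0, 0, 0]
rot     [-9, -9, 0, 0, 0]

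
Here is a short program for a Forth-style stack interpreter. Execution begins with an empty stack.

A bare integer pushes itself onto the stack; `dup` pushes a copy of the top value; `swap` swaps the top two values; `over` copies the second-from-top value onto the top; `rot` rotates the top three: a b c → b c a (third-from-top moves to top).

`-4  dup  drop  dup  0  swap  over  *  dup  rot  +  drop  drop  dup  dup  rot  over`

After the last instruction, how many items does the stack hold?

4

-4   -> [-4]
dup  -> [-4, -4]
drop -> [-4]
dup  -> [-4, -4]
0    -> [-4, -4, 0]
swap -> [-4, 0, -4]
over -> [-4, 0, -4, 0]
*    -> [-4, 0, 0]
dup  -> [-4, 0, 0, 0]
rot  -> [-4, 0, 0, 0]
+    -> [-4, 0, 0]
drop -> [-4, 0]
drop -> [-4]
dup  -> [-4, -4]
dup  -> [-4, -4, -4]
rot  -> [-4, -4, -4]
over -> [-4, -4, -4, -4]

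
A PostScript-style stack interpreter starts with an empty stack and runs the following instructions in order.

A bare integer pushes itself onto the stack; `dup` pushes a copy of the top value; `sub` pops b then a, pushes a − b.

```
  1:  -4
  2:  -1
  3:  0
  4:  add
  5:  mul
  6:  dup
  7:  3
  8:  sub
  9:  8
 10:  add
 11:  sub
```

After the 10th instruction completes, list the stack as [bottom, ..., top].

[4, 9]

-4  : [-4]
-1  : [-4, -1]
0   : [-4, -1, 0]
add : [-4, -1]
mul : [4]
dup : [4, 4]
3   : [4, 4, 3]
sub : [4, 1]
8   : [4, 1, 8]
add : [4, 9]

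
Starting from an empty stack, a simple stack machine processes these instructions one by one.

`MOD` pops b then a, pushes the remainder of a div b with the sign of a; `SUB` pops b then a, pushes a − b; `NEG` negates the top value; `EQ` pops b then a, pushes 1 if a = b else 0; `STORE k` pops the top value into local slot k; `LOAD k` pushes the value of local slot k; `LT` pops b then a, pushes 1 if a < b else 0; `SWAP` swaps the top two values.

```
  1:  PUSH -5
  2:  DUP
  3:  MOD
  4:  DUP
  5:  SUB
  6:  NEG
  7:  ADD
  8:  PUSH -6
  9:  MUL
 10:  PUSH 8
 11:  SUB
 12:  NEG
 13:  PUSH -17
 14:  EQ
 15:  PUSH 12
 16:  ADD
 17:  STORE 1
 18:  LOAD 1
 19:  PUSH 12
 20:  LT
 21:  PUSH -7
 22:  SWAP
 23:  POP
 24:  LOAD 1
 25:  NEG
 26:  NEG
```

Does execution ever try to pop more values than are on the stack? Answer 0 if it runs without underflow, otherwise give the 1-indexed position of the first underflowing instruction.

7

PUSH -5  -5
DUP      -5 -5
MOD      0
DUP      0 0
SUB      0
NEG      0
ADD  — needs 2 operands, stack has 1 → underflow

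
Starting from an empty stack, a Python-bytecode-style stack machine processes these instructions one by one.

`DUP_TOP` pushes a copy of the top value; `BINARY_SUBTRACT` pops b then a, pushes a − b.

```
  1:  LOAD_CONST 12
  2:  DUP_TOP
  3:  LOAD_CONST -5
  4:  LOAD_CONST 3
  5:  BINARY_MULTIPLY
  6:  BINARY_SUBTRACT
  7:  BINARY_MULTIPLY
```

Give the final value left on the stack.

324

LOAD_CONST 12   : [12]
DUP_TOP         : [12, 12]
LOAD_CONST -5   : [12, 12, -5]
LOAD_CONST 3    : [12, 12, -5, 3]
BINARY_MULTIPLY : [12, 12, -15]
BINARY_SUBTRACT : [12, 27]
BINARY_MULTIPLY : [324]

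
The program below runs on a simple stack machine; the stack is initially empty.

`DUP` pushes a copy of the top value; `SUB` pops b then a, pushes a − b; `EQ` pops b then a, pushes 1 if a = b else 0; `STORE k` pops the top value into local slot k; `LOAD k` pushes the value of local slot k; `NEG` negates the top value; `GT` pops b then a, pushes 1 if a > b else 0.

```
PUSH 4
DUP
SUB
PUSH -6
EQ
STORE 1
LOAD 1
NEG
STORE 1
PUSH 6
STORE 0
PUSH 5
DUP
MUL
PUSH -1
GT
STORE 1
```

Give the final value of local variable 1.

PUSH 4   4
DUP      4 4
SUB      0
PUSH -6  0 -6
EQ       0
STORE 1  (empty)
LOAD 1   0
NEG      0
STORE 1  (empty)
PUSH 6   6
STORE 0  (empty)
PUSH 5   5
DUP      5 5
MUL      25
PUSH -1  25 -1
GT       1
STORE 1  (empty)

1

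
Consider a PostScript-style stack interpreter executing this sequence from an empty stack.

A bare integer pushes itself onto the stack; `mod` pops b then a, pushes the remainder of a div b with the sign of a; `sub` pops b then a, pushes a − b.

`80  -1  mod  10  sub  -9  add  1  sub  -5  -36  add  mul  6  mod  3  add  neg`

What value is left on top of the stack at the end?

80  : [80]
-1  : [80, -1]
mod : [0]
10  : [0, 10]
sub : [-10]
-9  : [-10, -9]
add : [-19]
1   : [-19, 1]
sub : [-20]
-5  : [-20, -5]
-36 : [-20, -5, -36]
add : [-20, -41]
mul : [820]
6   : [820, 6]
mod : [4]
3   : [4, 3]
add : [7]
neg : [-7]

-7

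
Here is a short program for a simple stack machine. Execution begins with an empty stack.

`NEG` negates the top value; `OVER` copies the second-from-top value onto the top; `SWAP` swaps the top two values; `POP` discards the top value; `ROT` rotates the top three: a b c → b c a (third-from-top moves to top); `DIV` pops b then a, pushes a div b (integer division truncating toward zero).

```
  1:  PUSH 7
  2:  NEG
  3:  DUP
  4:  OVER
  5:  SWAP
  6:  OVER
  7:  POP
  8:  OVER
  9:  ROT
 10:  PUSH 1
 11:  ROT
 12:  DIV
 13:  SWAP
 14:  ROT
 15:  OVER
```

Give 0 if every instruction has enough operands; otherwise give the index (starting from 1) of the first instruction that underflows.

0

PUSH 7 → 7
NEG    → -7
DUP    → -7 -7
OVER   → -7 -7 -7
SWAP   → -7 -7 -7
OVER   → -7 -7 -7 -7
POP    → -7 -7 -7
OVER   → -7 -7 -7 -7
ROT    → -7 -7 -7 -7
PUSH 1 → -7 -7 -7 -7 1
ROT    → -7 -7 -7 1 -7
DIV    → -7 -7 -7 0
SWAP   → -7 -7 0 -7
ROT    → -7 0 -7 -7
OVER   → -7 0 -7 -7 -7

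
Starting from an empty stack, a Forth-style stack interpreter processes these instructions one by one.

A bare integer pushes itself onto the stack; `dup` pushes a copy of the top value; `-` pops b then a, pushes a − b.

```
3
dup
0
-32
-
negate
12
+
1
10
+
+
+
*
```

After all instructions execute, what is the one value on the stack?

-18

3      → [3]
dup    → [3, 3]
0      → [3, 3, 0]
-32    → [3, 3, 0, -32]
-      → [3, 3, 32]
negate → [3, 3, -32]
12     → [3, 3, -32, 12]
+      → [3, 3, -20]
1      → [3, 3, -20, 1]
10     → [3, 3, -20, 1, 10]
+      → [3, 3, -20, 11]
+      → [3, 3, -9]
+      → [3, -6]
*      → [-18]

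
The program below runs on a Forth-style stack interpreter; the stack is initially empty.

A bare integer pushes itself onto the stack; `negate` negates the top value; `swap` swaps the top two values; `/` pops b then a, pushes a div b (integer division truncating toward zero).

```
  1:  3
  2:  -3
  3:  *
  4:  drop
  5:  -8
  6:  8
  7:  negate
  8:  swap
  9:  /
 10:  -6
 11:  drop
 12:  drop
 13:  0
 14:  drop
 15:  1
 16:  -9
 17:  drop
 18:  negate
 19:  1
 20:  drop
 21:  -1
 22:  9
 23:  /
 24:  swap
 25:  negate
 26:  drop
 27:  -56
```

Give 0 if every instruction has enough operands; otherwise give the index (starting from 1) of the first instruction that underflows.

3       [3]
-3      [3, -3]
*       [-9]
drop    []
-8      [-8]
8       [-8, 8]
negate  [-8, -8]
swap    [-8, -8]
/       [1]
-6      [1, -6]
drop    [1]
drop    []
0       [0]
drop    []
1       [1]
-9      [1, -9]
drop    [1]
negate  [-1]
1       [-1, 1]
drop    [-1]
-1      [-1, -1]
9       [-1, -1, 9]
/       [-1, 0]
swap    [0, -1]
negate  [0, 1]
drop    [0]
-56     [0, -56]

0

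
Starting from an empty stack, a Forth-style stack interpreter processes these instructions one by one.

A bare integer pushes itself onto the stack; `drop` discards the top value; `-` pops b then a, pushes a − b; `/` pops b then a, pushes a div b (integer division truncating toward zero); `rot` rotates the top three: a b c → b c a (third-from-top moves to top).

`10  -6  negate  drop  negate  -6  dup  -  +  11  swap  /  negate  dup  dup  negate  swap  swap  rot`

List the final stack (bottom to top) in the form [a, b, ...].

[1, -1, 1]

10     : 10
-6     : 10 -6
negate : 10 6
drop   : 10
negate : -10
-6     : -10 -6
dup    : -10 -6 -6
-      : -10 0
+      : -10
11     : -10 11
swap   : 11 -10
/      : -1
negate : 1
dup    : 1 1
dup    : 1 1 1
negate : 1 1 -1
swap   : 1 -1 1
swap   : 1 1 -1
rot    : 1 -1 1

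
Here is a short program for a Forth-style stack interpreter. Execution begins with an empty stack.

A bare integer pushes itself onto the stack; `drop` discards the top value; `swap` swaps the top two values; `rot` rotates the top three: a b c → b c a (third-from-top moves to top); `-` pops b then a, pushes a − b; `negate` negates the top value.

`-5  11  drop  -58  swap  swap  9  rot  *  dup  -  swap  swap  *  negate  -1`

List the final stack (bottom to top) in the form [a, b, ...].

-5     → -5
11     → -5 11
drop   → -5
-58    → -5 -58
swap   → -58 -5
swap   → -5 -58
9      → -5 -58 9
rot    → -58 9 -5
*      → -58 -45
dup    → -58 -45 -45
-      → -58 0
swap   → 0 -58
swap   → -58 0
*      → 0
negate → 0
-1     → 0 -1

[0, -1]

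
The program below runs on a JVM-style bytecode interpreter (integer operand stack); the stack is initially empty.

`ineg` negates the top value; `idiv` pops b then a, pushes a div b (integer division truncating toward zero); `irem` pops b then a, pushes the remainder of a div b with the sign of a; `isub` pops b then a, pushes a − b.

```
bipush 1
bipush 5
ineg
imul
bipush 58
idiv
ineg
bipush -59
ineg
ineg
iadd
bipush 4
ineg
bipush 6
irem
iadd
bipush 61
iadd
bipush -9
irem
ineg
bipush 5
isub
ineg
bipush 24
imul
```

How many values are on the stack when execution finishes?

1

bipush 1   → 1
bipush 5   → 1 5
ineg       → 1 -5
imul       → -5
bipush 58  → -5 58
idiv       → 0
ineg       → 0
bipush -59 → 0 -59
ineg       → 0 59
ineg       → 0 -59
iadd       → -59
bipush 4   → -59 4
ineg       → -59 -4
bipush 6   → -59 -4 6
irem       → -59 -4
iadd       → -63
bipush 61  → -63 61
iadd       → -2
bipush -9  → -2 -9
irem       → -2
ineg       → 2
bipush 5   → 2 5
isub       → -3
ineg       → 3
bipush 24  → 3 24
imul       → 72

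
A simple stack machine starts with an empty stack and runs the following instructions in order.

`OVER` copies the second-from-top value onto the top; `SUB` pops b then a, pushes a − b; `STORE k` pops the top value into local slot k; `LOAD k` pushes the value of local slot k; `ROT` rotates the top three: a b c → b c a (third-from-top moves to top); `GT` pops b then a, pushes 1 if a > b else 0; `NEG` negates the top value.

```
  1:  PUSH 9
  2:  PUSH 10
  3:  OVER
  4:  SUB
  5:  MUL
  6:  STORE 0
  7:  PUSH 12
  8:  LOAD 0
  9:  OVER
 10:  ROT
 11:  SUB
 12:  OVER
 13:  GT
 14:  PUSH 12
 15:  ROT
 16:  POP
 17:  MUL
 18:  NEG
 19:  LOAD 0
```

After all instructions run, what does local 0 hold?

9

PUSH 9  : [9]
PUSH 10 : [9, 10]
OVER    : [9, 10, 9]
SUB     : [9, 1]
MUL     : [9]
STORE 0 : []
PUSH 12 : [12]
LOAD 0  : [12, 9]
OVER    : [12, 9, 12]
ROT     : [9, 12, 12]
SUB     : [9, 0]
OVER    : [9, 0, 9]
GT      : [9, 0]
PUSH 12 : [9, 0, 12]
ROT     : [0, 12, 9]
POP     : [0, 12]
MUL     : [0]
NEG     : [0]
LOAD 0  : [0, 9]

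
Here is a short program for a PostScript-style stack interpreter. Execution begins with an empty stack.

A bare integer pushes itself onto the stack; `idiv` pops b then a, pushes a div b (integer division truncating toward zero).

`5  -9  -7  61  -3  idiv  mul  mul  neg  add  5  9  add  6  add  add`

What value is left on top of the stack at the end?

5    → 5
-9   → 5 -9
-7   → 5 -9 -7
61   → 5 -9 -7 61
-3   → 5 -9 -7 61 -3
idiv → 5 -9 -7 -20
mul  → 5 -9 140
mul  → 5 -1260
neg  → 5 1260
add  → 1265
5    → 1265 5
9    → 1265 5 9
add  → 1265 14
6    → 1265 14 6
add  → 1265 20
add  → 1285

1285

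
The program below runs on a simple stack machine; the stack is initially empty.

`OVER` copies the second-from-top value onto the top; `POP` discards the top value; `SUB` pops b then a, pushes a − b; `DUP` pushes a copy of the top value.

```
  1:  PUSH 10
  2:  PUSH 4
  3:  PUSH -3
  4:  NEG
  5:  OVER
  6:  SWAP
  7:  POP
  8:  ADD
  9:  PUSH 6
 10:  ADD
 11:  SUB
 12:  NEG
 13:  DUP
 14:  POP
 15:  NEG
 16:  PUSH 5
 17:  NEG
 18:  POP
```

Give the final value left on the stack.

-4

PUSH 10 → [10]
PUSH 4  → [10, 4]
PUSH -3 → [10, 4, -3]
NEG     → [10, 4, 3]
OVER    → [10, 4, 3, 4]
SWAP    → [10, 4, 4, 3]
POP     → [10, 4, 4]
ADD     → [10, 8]
PUSH 6  → [10, 8, 6]
ADD     → [10, 14]
SUB     → [-4]
NEG     → [4]
DUP     → [4, 4]
POP     → [4]
NEG     → [-4]
PUSH 5  → [-4, 5]
NEG     → [-4, -5]
POP     → [-4]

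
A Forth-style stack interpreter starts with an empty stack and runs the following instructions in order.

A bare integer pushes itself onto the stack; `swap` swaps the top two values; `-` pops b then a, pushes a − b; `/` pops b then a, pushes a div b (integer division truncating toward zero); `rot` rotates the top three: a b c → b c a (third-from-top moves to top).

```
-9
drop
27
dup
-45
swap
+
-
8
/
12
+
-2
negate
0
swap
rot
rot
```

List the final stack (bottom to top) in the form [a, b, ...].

-9     -> -9
drop   -> (empty)
27     -> 27
dup    -> 27 27
-45    -> 27 27 -45
swap   -> 27 -45 27
+      -> 27 -18
-      -> 45
8      -> 45 8
/      -> 5
12     -> 5 12
+      -> 17
-2     -> 17 -2
negate -> 17 2
0      -> 17 2 0
swap   -> 17 0 2
rot    -> 0 2 17
rot    -> 2 17 0

[2, 17, 0]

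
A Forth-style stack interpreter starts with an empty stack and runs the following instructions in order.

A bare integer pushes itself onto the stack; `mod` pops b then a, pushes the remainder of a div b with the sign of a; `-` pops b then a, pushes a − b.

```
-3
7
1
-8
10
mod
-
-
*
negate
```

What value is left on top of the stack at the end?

-3     → -3
7      → -3 7
1      → -3 7 1
-8     → -3 7 1 -8
10     → -3 7 1 -8 10
mod    → -3 7 1 -8
-      → -3 7 9
-      → -3 -2
*      → 6
negate → -6

-6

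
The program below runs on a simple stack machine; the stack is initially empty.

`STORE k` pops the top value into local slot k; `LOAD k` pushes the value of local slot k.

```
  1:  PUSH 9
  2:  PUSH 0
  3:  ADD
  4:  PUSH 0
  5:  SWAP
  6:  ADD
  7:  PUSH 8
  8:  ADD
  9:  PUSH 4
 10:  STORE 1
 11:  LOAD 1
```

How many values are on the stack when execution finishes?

2

PUSH 9   9
PUSH 0   9 0
ADD      9
PUSH 0   9 0
SWAP     0 9
ADD      9
PUSH 8   9 8
ADD      17
PUSH 4   17 4
STORE 1  17
LOAD 1   17 4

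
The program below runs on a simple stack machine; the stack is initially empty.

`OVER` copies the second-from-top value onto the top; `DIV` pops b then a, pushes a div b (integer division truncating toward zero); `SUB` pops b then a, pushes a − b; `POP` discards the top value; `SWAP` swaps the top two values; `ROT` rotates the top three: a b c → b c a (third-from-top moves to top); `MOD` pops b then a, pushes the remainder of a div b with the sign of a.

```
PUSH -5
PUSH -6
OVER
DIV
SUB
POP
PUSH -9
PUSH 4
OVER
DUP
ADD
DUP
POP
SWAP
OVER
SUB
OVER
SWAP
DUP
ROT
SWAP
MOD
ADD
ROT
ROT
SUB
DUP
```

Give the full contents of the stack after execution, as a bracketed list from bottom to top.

PUSH -5 → [-5]
PUSH -6 → [-5, -6]
OVER    → [-5, -6, -5]
DIV     → [-5, 1]
SUB     → [-6]
POP     → []
PUSH -9 → [-9]
PUSH 4  → [-9, 4]
OVER    → [-9, 4, -9]
DUP     → [-9, 4, -9, -9]
ADD     → [-9, 4, -18]
DUP     → [-9, 4, -18, -18]
POP     → [-9, 4, -18]
SWAP    → [-9, -18, 4]
OVER    → [-9, -18, 4, -18]
SUB     → [-9, -18, 22]
OVER    → [-9, -18, 22, -18]
SWAP    → [-9, -18, -18, 22]
DUP     → [-9, -18, -18, 22, 22]
ROT     → [-9, -18, 22, 22, -18]
SWAP    → [-9, -18, 22, -18, 22]
MOD     → [-9, -18, 22, -18]
ADD     → [-9, -18, 4]
ROT     → [-18, 4, -9]
ROT     → [4, -9, -18]
SUB     → [4, 9]
DUP     → [4, 9, 9]

[4, 9, 9]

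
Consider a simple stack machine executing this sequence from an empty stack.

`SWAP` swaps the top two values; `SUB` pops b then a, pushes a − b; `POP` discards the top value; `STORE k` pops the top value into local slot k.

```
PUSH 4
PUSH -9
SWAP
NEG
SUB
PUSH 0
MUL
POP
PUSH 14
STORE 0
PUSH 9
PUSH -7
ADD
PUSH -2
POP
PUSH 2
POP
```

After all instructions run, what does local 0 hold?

PUSH 4   4
PUSH -9  4 -9
SWAP     -9 4
NEG      -9 -4
SUB      -5
PUSH 0   -5 0
MUL      0
POP      (empty)
PUSH 14  14
STORE 0  (empty)
PUSH 9   9
PUSH -7  9 -7
ADD      2
PUSH -2  2 -2
POP      2
PUSH 2   2 2
POP      2

14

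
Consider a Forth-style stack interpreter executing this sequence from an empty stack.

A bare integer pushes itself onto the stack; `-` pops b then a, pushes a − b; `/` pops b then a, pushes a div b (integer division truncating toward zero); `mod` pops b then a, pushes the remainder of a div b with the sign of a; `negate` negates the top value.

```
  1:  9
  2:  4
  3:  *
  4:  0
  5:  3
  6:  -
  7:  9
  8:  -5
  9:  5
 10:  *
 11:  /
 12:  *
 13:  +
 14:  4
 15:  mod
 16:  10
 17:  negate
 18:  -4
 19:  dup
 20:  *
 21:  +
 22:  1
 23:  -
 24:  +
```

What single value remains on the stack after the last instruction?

9      : [9]
4      : [9, 4]
*      : [36]
0      : [36, 0]
3      : [36, 0, 3]
-      : [36, -3]
9      : [36, -3, 9]
-5     : [36, -3, 9, -5]
5      : [36, -3, 9, -5, 5]
*      : [36, -3, 9, -25]
/      : [36, -3, 0]
*      : [36, 0]
+      : [36]
4      : [36, 4]
mod    : [0]
10     : [0, 10]
negate : [0, -10]
-4     : [0, -10, -4]
dup    : [0, -10, -4, -4]
*      : [0, -10, 16]
+      : [0, 6]
1      : [0, 6, 1]
-      : [0, 5]
+      : [5]

5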